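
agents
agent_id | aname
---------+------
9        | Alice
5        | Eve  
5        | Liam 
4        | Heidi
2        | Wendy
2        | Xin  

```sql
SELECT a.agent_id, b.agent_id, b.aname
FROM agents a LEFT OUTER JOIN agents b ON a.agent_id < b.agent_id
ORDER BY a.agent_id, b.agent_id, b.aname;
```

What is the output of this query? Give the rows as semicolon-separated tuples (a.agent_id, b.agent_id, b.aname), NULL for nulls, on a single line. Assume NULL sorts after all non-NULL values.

LEFT JOIN keeps every row from `agents a`; unmatched rows get NULL for `agents b`'s columns.
Matching on a.agent_id < b.agent_id.
- a (agent_id=9) has no partner → padded with NULL.
- a (agent_id=5) pairs with 1 row(s) of b.
- a (agent_id=5) pairs with 1 row(s) of b.
- a (agent_id=4) pairs with 3 row(s) of b.
- a (agent_id=2) pairs with 4 row(s) of b.
- a (agent_id=2) pairs with 4 row(s) of b.

(2, 4, Heidi); (2, 4, Heidi); (2, 5, Eve); (2, 5, Eve); (2, 5, Liam); (2, 5, Liam); (2, 9, Alice); (2, 9, Alice); (4, 5, Eve); (4, 5, Liam); (4, 9, Alice); (5, 9, Alice); (5, 9, Alice); (9, NULL, NULL)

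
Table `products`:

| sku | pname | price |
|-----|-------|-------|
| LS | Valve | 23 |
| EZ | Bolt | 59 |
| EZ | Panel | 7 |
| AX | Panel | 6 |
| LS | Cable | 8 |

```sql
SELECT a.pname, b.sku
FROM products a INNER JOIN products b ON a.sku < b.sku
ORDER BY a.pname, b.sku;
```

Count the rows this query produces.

INNER JOIN keeps only pairs where the ON condition holds.
Matching on a.sku < b.sku.
- a row (sku=LS): no match → dropped.
- a row (sku=EZ): matches 2 b row(s) → 2 output row(s).
- a row (sku=EZ): matches 2 b row(s) → 2 output row(s).
- a row (sku=AX): matches 4 b row(s) → 4 output row(s).
- a row (sku=LS): no match → dropped.
Total: 8 rows.

8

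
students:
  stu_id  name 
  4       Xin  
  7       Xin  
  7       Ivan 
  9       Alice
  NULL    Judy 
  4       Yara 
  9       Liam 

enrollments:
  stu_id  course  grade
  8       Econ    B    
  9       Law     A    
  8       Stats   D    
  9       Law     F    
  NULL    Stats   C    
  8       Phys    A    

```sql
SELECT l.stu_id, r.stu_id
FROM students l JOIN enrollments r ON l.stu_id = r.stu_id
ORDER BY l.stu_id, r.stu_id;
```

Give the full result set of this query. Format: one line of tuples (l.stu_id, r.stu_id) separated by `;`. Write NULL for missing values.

(9, 9); (9, 9); (9, 9); (9, 9)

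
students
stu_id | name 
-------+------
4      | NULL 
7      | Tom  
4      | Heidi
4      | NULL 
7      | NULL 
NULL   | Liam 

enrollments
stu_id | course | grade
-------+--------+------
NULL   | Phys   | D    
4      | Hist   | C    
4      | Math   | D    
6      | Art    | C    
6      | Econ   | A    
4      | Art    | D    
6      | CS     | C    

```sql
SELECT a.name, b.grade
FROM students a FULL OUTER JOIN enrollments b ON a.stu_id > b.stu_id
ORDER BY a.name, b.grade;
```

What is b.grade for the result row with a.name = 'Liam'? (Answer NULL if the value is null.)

FULL OUTER JOIN keeps every row from both sides; unmatched rows get NULL for the other side's columns.
Matching on a.stu_id > b.stu_id. A NULL in a compared column never satisfies the condition.
Matched pairs: 12; unmatched a rows kept: 4; unmatched b rows kept: 1.

NULL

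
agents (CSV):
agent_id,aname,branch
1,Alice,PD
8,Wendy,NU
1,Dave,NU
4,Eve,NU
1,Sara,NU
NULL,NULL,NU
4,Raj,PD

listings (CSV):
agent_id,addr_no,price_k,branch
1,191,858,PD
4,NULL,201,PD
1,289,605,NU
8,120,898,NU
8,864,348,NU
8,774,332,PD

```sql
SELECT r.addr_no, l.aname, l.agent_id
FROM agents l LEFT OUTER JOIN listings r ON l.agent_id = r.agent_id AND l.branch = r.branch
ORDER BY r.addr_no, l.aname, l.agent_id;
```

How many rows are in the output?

LEFT JOIN keeps every row from `agents`; unmatched rows get NULL for `listings`'s columns.
Matching on l.agent_id = r.agent_id AND l.branch = r.branch. A NULL in a compared column never satisfies the condition.
- l (agent_id=1, branch=PD) pairs with 1 row(s) of r.
- l (agent_id=8, branch=NU) pairs with 2 row(s) of r.
- l (agent_id=1, branch=NU) pairs with 1 row(s) of r.
- l (agent_id=4, branch=NU) has no partner → padded with NULL.
- l (agent_id=1, branch=NU) pairs with 1 row(s) of r.
- l (agent_id=NULL, branch=NU) has no partner → padded with NULL.
- l (agent_id=4, branch=PD) pairs with 1 row(s) of r.
Total: 6 matched + 2 padded = 8 rows.

8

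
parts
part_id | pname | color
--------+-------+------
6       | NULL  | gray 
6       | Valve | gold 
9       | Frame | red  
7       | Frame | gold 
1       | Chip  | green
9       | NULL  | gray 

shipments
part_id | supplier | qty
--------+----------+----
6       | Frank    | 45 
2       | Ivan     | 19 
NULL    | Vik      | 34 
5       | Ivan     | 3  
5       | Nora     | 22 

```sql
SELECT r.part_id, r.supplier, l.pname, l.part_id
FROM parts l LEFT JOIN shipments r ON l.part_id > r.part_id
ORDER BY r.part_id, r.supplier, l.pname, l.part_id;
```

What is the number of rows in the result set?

19

LEFT JOIN keeps every row from `parts`; unmatched rows get NULL for `shipments`'s columns.
Matching on l.part_id > r.part_id. A NULL in a compared column never satisfies the condition.
- l (part_id=6) pairs with 3 row(s) of r.
- l (part_id=6) pairs with 3 row(s) of r.
- l (part_id=9) pairs with 4 row(s) of r.
- l (part_id=7) pairs with 4 row(s) of r.
- l (part_id=1) has no partner → padded with NULL.
- l (part_id=9) pairs with 4 row(s) of r.
Total: 18 matched + 1 padded = 19 rows.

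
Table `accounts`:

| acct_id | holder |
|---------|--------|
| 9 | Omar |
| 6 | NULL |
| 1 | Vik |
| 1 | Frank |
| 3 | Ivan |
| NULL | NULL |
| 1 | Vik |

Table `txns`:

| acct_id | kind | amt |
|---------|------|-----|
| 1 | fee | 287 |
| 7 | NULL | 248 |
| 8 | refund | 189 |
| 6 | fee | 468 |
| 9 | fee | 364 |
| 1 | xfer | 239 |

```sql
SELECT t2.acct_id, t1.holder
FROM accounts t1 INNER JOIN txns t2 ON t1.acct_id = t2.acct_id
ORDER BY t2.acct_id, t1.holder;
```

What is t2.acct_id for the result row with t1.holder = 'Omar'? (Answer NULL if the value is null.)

9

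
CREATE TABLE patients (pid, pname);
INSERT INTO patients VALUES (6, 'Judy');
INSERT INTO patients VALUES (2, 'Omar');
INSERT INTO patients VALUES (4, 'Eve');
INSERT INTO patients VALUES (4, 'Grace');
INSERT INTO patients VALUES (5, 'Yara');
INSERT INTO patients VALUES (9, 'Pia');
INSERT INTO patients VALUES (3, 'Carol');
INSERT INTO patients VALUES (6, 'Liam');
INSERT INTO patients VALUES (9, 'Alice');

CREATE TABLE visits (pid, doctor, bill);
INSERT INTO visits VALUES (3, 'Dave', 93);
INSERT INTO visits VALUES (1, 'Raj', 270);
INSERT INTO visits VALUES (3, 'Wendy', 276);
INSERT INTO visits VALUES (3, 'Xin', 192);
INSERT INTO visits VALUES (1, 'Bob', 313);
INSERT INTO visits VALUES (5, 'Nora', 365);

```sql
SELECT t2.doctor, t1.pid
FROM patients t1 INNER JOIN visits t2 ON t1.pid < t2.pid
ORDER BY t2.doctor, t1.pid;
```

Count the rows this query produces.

7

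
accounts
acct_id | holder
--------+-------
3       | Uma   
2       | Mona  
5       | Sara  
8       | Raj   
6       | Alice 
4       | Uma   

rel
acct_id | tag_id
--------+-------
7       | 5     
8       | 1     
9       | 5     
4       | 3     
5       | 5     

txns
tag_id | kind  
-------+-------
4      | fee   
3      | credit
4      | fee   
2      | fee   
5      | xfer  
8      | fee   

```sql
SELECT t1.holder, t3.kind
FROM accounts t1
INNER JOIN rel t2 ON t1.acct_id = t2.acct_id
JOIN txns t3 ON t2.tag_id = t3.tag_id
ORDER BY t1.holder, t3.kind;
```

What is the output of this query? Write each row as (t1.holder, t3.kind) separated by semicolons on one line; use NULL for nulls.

(Sara, xfer); (Uma, credit)

Step 1 — t1 INNER JOIN t2 on acct_id → 3 row(s).
Then INNER JOIN `txns t3` on tag_id: keep only rows whose t2.tag_id appears in t3.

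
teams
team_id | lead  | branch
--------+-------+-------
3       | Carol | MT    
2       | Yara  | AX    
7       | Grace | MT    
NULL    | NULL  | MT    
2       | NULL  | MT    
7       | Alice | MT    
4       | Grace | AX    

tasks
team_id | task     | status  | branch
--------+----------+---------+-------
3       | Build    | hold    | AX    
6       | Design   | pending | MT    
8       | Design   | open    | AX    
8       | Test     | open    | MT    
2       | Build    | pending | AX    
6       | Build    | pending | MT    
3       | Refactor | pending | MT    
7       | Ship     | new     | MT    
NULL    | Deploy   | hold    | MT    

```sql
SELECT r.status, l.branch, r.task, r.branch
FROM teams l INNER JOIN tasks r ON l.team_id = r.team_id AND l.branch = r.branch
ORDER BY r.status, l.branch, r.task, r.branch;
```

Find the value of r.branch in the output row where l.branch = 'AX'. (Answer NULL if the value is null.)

AX

INNER JOIN keeps only pairs where the ON condition holds.
Matching on l.team_id = r.team_id AND l.branch = r.branch. A NULL in a compared column never satisfies the condition.
Matched pairs: 4.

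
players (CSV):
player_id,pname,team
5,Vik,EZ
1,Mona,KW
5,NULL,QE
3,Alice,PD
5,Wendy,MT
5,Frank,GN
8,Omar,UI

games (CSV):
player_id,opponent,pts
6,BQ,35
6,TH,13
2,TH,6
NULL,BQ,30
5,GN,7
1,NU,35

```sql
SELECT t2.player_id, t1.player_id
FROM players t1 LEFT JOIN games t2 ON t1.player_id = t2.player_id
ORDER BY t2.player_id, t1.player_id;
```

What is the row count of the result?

LEFT JOIN keeps every row from `players`; unmatched rows get NULL for `games`'s columns.
Matching on t1.player_id = t2.player_id. A NULL in a compared column never satisfies the condition.
- player_id=5: 1 matching t2 row(s), so 1 row(s) emitted.
- player_id=1: 1 matching t2 row(s), so 1 row(s) emitted.
- player_id=5: 1 matching t2 row(s), so 1 row(s) emitted.
- player_id=3: no t2 row matches, row kept with t2 columns NULL.
- player_id=5: 1 matching t2 row(s), so 1 row(s) emitted.
- player_id=5: 1 matching t2 row(s), so 1 row(s) emitted.
- player_id=8: no t2 row matches, row kept with t2 columns NULL.
Total: 5 matched + 2 padded = 7 rows.

7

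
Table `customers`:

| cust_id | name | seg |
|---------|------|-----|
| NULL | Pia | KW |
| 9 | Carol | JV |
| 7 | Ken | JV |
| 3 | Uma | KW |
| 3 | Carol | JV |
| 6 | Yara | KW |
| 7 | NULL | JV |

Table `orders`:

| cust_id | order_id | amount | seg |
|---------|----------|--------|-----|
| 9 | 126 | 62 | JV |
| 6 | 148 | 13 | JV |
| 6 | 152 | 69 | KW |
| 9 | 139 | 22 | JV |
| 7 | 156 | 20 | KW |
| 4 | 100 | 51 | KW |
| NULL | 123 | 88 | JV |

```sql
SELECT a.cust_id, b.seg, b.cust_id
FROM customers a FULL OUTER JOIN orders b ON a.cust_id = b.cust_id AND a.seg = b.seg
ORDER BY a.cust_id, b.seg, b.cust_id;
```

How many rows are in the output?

FULL OUTER JOIN keeps every row from both sides; unmatched rows get NULL for the other side's columns.
Matching on a.cust_id = b.cust_id AND a.seg = b.seg. A NULL in a compared column never satisfies the condition.
- a row (cust_id=NULL, seg=KW): no match → kept, b columns NULL.
- a row (cust_id=9, seg=JV): matches 2 b row(s) → 2 output row(s).
- a row (cust_id=7, seg=JV): no match → kept, b columns NULL.
- a row (cust_id=3, seg=KW): no match → kept, b columns NULL.
- a row (cust_id=3, seg=JV): no match → kept, b columns NULL.
- a row (cust_id=6, seg=KW): matches 1 b row(s) → 1 output row(s).
- a row (cust_id=7, seg=JV): no match → kept, b columns NULL.
- 4 b row(s) had no a match → kept, a columns NULL.
Total: 3 matched + 9 padded = 12 rows.

12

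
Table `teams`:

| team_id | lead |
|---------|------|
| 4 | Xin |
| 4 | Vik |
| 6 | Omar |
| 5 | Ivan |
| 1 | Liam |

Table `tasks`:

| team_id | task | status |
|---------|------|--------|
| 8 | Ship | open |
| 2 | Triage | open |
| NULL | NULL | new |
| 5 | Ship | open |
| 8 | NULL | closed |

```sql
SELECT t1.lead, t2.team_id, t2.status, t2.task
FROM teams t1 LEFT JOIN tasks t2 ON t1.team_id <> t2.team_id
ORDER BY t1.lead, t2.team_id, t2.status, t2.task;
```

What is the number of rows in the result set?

19

LEFT JOIN keeps every row from `teams`; unmatched rows get NULL for `tasks`'s columns.
Matching on t1.team_id <> t2.team_id. A NULL in a compared column never satisfies the condition.
Matched pairs: 19; unmatched t1 rows kept: 0.
Total: 19 rows.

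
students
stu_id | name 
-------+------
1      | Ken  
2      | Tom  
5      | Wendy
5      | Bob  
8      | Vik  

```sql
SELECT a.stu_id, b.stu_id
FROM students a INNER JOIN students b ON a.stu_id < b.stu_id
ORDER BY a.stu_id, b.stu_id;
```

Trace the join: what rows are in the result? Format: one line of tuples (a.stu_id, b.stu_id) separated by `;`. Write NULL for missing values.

(1, 2); (1, 5); (1, 5); (1, 8); (2, 5); (2, 5); (2, 8); (5, 8); (5, 8)

INNER JOIN keeps only pairs where the ON condition holds.
Matching on a.stu_id < b.stu_id.
Matched pairs: 9.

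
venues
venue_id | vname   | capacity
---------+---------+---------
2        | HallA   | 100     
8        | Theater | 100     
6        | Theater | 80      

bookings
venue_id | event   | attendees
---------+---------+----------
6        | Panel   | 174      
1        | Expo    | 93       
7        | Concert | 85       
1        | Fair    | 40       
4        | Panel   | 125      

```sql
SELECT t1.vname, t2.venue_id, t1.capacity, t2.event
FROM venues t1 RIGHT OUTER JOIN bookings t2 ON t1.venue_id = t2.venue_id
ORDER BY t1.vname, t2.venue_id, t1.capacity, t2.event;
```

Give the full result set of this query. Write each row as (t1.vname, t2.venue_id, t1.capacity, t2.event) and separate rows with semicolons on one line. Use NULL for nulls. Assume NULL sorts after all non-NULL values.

(Theater, 6, 80, Panel); (NULL, 1, NULL, Expo); (NULL, 1, NULL, Fair); (NULL, 4, NULL, Panel); (NULL, 7, NULL, Concert)

RIGHT JOIN keeps every row from `bookings`; unmatched rows get NULL for `venues`'s columns.
Matching on t1.venue_id = t2.venue_id.
- t1 row (venue_id=2): no match.
- t1 row (venue_id=8): no match.
- t1 row (venue_id=6): matches 1 t2 row(s) → 1 output row(s).
- 4 row(s) from t2 found no t1 partner → padded with NULL.
After projecting and ordering:
t1.vname | t2.venue_id | t1.capacity | t2.event
Theater | 6 | 80 | Panel
NULL | 1 | NULL | Expo
NULL | 1 | NULL | Fair
NULL | 4 | NULL | Panel
NULL | 7 | NULL | Concert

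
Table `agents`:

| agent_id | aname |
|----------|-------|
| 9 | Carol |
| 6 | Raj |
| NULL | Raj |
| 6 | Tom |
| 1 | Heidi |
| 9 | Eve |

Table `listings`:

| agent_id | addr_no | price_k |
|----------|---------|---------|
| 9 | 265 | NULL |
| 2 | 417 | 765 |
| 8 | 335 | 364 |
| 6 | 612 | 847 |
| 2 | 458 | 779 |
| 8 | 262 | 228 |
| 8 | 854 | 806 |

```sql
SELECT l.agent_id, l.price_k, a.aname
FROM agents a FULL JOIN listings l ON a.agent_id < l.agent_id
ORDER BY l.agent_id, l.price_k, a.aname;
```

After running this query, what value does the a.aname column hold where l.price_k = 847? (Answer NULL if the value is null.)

FULL OUTER JOIN keeps every row from both sides; unmatched rows get NULL for the other side's columns.
Matching on a.agent_id < l.agent_id. A NULL in a compared column never satisfies the condition.
- a (agent_id=9) has no partner → padded with NULL.
- a (agent_id=6) pairs with 4 row(s) of l.
- a (agent_id=NULL) has no partner → padded with NULL.
- a (agent_id=6) pairs with 4 row(s) of l.
- a (agent_id=1) pairs with 7 row(s) of l.
- a (agent_id=9) has no partner → padded with NULL.

Heidi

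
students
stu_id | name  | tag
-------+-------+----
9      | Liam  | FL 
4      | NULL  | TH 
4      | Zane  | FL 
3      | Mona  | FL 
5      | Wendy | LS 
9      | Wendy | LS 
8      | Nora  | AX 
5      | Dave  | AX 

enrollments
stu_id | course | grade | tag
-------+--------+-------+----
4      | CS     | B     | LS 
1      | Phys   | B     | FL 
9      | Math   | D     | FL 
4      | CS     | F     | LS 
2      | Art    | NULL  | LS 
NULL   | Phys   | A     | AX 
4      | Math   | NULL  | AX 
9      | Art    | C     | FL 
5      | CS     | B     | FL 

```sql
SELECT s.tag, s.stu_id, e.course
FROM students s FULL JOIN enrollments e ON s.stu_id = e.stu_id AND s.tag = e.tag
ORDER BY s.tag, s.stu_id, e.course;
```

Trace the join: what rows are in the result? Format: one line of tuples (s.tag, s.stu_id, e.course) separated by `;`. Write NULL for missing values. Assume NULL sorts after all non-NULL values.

FULL OUTER JOIN keeps every row from both sides; unmatched rows get NULL for the other side's columns.
Matching on s.stu_id = e.stu_id AND s.tag = e.tag. A NULL in a compared column never satisfies the condition.
- s (stu_id=9, tag=FL) pairs with 2 row(s) of e.
- s (stu_id=4, tag=TH) has no partner → padded with NULL.
- s (stu_id=4, tag=FL) has no partner → padded with NULL.
- s (stu_id=3, tag=FL) has no partner → padded with NULL.
- s (stu_id=5, tag=LS) has no partner → padded with NULL.
- s (stu_id=9, tag=LS) has no partner → padded with NULL.
- s (stu_id=8, tag=AX) has no partner → padded with NULL.
- s (stu_id=5, tag=AX) has no partner → padded with NULL.
- 7 row(s) from e found no s partner → padded with NULL.

(AX, 5, NULL); (AX, 8, NULL); (FL, 3, NULL); (FL, 4, NULL); (FL, 9, Art); (FL, 9, Math); (LS, 5, NULL); (LS, 9, NULL); (TH, 4, NULL); (NULL, NULL, Art); (NULL, NULL, CS); (NULL, NULL, CS); (NULL, NULL, CS); (NULL, NULL, Math); (NULL, NULL, Phys); (NULL, NULL, Phys)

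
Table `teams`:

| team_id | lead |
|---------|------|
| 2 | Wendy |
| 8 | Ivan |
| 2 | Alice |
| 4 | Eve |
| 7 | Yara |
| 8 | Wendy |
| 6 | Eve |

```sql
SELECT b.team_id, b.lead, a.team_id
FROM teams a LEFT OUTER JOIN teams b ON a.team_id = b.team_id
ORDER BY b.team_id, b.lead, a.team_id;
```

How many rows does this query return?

11

LEFT JOIN keeps every row from `teams a`; unmatched rows get NULL for `teams b`'s columns.
Matching on a.team_id = b.team_id.
- a row (team_id=2): matches 2 b row(s) → 2 output row(s).
- a row (team_id=8): matches 2 b row(s) → 2 output row(s).
- a row (team_id=2): matches 2 b row(s) → 2 output row(s).
- a row (team_id=4): matches 1 b row(s) → 1 output row(s).
- a row (team_id=7): matches 1 b row(s) → 1 output row(s).
- a row (team_id=8): matches 2 b row(s) → 2 output row(s).
- a row (team_id=6): matches 1 b row(s) → 1 output row(s).
Total: 11 rows.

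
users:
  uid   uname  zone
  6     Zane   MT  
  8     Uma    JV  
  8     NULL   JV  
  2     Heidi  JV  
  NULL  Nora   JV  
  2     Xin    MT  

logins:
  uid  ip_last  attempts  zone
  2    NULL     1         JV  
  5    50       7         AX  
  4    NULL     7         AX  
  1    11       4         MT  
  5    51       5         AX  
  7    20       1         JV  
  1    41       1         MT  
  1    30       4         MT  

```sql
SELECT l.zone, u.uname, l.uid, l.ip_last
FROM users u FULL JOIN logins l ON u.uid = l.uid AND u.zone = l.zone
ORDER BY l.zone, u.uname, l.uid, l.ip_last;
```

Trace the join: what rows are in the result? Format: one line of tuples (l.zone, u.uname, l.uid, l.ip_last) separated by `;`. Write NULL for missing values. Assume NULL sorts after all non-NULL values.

(AX, NULL, 4, NULL); (AX, NULL, 5, 50); (AX, NULL, 5, 51); (JV, Heidi, 2, NULL); (JV, NULL, 7, 20); (MT, NULL, 1, 11); (MT, NULL, 1, 30); (MT, NULL, 1, 41); (NULL, Nora, NULL, NULL); (NULL, Uma, NULL, NULL); (NULL, Xin, NULL, NULL); (NULL, Zane, NULL, NULL); (NULL, NULL, NULL, NULL)

FULL OUTER JOIN keeps every row from both sides; unmatched rows get NULL for the other side's columns.
Matching on u.uid = l.uid AND u.zone = l.zone. A NULL in a compared column never satisfies the condition.
Matched pairs: 1; unmatched u rows kept: 5; unmatched l rows kept: 7.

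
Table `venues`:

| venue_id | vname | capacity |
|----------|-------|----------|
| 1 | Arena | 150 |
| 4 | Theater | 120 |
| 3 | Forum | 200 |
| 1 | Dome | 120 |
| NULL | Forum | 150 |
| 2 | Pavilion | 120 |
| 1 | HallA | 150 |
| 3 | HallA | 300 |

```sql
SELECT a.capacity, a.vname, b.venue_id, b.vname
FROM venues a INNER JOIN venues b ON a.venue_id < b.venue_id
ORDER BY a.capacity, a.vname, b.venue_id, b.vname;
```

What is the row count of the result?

17

INNER JOIN keeps only pairs where the ON condition holds.
Matching on a.venue_id < b.venue_id. A NULL in a compared column never satisfies the condition.
Matched pairs: 17.
Total: 17 rows.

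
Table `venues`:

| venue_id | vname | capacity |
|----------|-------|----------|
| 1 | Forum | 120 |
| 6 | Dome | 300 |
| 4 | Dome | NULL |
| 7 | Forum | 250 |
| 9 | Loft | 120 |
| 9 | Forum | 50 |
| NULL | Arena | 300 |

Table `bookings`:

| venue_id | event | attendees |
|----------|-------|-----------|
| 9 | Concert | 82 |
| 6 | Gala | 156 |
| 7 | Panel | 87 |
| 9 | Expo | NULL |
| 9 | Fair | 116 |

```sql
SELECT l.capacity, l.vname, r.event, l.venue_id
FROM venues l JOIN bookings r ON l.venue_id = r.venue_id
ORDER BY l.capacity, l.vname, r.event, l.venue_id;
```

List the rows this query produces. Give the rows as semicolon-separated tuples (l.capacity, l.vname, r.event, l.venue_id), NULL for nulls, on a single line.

(50, Forum, Concert, 9); (50, Forum, Expo, 9); (50, Forum, Fair, 9); (120, Loft, Concert, 9); (120, Loft, Expo, 9); (120, Loft, Fair, 9); (250, Forum, Panel, 7); (300, Dome, Gala, 6)

INNER JOIN keeps only pairs where the ON condition holds.
Matching on l.venue_id = r.venue_id. A NULL in a compared column never satisfies the condition.
- l[0] venue_id=1 → no match; dropped.
- l[1] venue_id=6 → 1 match(es) in r → 1 row(s).
- l[2] venue_id=4 → no match; dropped.
- l[3] venue_id=7 → 1 match(es) in r → 1 row(s).
- l[4] venue_id=9 → 3 match(es) in r → 3 row(s).
- l[5] venue_id=9 → 3 match(es) in r → 3 row(s).
- l[6] venue_id=NULL → no match; dropped.
After projecting and ordering:
l.capacity | l.vname | r.event | l.venue_id
50 | Forum | Concert | 9
50 | Forum | Expo | 9
50 | Forum | Fair | 9
120 | Loft | Concert | 9
120 | Loft | Expo | 9
120 | Loft | Fair | 9
250 | Forum | Panel | 7
300 | Dome | Gala | 6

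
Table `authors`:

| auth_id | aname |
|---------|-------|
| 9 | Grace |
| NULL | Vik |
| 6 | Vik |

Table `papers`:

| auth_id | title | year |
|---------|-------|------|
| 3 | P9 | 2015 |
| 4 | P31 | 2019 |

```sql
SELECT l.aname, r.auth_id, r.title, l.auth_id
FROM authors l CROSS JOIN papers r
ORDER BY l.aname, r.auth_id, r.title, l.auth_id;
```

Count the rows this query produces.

6

CROSS JOIN pairs every row of `authors` with every row of `papers`: 3 × 2 = 6 rows.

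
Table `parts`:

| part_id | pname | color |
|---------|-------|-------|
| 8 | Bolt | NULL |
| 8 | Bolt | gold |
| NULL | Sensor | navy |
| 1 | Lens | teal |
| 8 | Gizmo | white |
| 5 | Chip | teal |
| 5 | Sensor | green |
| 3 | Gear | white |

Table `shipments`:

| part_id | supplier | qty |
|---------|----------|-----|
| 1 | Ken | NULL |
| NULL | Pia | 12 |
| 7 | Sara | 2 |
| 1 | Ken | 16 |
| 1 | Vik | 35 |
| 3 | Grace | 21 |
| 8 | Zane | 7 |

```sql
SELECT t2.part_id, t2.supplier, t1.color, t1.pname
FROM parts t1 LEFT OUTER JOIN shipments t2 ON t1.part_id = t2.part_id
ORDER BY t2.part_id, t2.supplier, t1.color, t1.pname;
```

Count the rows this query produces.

10

LEFT JOIN keeps every row from `parts`; unmatched rows get NULL for `shipments`'s columns.
Matching on t1.part_id = t2.part_id. A NULL in a compared column never satisfies the condition.
- t1[0] part_id=8 → 1 match(es) in t2 → 1 row(s).
- t1[1] part_id=8 → 1 match(es) in t2 → 1 row(s).
- t1[2] part_id=NULL → no match; kept with NULLs on the t2 side.
- t1[3] part_id=1 → 3 match(es) in t2 → 3 row(s).
- t1[4] part_id=8 → 1 match(es) in t2 → 1 row(s).
- t1[5] part_id=5 → no match; kept with NULLs on the t2 side.
- t1[6] part_id=5 → no match; kept with NULLs on the t2 side.
- t1[7] part_id=3 → 1 match(es) in t2 → 1 row(s).
Total: 7 matched + 3 padded = 10 rows.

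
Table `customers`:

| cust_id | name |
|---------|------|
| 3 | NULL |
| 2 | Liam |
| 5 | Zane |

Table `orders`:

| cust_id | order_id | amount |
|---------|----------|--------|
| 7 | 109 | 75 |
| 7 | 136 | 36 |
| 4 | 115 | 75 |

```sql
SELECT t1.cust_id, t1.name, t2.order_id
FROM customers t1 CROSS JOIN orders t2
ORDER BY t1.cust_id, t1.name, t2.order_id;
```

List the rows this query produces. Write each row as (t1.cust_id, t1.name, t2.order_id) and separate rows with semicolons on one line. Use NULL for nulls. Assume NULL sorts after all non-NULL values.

CROSS JOIN pairs every row of `customers` with every row of `orders`: 3 × 3 = 9 rows.
After projecting and ordering:
t1.cust_id | t1.name | t2.order_id
2 | Liam | 109
2 | Liam | 115
2 | Liam | 136
3 | NULL | 109
3 | NULL | 115
3 | NULL | 136
5 | Zane | 109
5 | Zane | 115
5 | Zane | 136

(2, Liam, 109); (2, Liam, 115); (2, Liam, 136); (3, NULL, 109); (3, NULL, 115); (3, NULL, 136); (5, Zane, 109); (5, Zane, 115); (5, Zane, 136)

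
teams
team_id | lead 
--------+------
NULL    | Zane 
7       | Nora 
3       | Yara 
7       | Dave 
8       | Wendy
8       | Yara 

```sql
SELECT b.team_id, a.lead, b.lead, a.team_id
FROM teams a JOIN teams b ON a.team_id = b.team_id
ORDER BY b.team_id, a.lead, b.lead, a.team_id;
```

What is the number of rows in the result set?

INNER JOIN keeps only pairs where the ON condition holds.
Matching on a.team_id = b.team_id. A NULL in a compared column never satisfies the condition.
- a[0] team_id=NULL → no match; dropped.
- a[1] team_id=7 → 2 match(es) in b → 2 row(s).
- a[2] team_id=3 → 1 match(es) in b → 1 row(s).
- a[3] team_id=7 → 2 match(es) in b → 2 row(s).
- a[4] team_id=8 → 2 match(es) in b → 2 row(s).
- a[5] team_id=8 → 2 match(es) in b → 2 row(s).
Total: 9 rows.

9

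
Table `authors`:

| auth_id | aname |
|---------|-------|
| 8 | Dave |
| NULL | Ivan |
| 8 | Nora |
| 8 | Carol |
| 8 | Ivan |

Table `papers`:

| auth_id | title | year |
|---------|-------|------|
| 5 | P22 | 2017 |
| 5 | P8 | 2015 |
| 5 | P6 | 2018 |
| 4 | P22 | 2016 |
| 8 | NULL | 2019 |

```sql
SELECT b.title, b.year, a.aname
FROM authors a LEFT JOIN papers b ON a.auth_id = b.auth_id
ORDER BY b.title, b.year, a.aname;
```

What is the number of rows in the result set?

5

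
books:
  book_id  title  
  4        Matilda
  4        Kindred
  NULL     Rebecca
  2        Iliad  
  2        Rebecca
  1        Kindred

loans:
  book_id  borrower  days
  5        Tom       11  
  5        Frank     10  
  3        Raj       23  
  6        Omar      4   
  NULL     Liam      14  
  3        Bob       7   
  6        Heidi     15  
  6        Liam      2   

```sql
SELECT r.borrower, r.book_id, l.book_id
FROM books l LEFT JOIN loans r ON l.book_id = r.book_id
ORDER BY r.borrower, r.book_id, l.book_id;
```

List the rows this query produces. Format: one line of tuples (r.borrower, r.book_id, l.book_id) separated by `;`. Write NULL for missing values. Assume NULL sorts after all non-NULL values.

LEFT JOIN keeps every row from `books`; unmatched rows get NULL for `loans`'s columns.
Matching on l.book_id = r.book_id. A NULL in a compared column never satisfies the condition.
Matched pairs: 0; unmatched l rows kept: 6.

(NULL, NULL, 1); (NULL, NULL, 2); (NULL, NULL, 2); (NULL, NULL, 4); (NULL, NULL, 4); (NULL, NULL, NULL)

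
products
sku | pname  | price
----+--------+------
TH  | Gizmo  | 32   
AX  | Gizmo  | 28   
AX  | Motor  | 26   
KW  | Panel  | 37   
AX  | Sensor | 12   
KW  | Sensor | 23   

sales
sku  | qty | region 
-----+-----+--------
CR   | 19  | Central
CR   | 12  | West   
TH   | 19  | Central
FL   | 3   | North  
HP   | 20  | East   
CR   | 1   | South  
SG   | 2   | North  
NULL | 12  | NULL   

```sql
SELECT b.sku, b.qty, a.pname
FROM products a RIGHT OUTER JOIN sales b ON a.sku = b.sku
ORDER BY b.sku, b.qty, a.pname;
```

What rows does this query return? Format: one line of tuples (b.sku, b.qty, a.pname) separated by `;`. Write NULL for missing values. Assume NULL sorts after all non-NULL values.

RIGHT JOIN keeps every row from `sales`; unmatched rows get NULL for `products`'s columns.
Matching on a.sku = b.sku. A NULL in a compared column never satisfies the condition.
- a (sku=TH) pairs with 1 row(s) of b.
- a (sku=AX) has no partner in b.
- a (sku=AX) has no partner in b.
- a (sku=KW) has no partner in b.
- a (sku=AX) has no partner in b.
- a (sku=KW) has no partner in b.
- 7 row(s) from b found no a partner → padded with NULL.
After projecting and ordering:
b.sku | b.qty | a.pname
CR | 1 | NULL
CR | 12 | NULL
CR | 19 | NULL
FL | 3 | NULL
HP | 20 | NULL
SG | 2 | NULL
TH | 19 | Gizmo
NULL | 12 | NULL

(CR, 1, NULL); (CR, 12, NULL); (CR, 19, NULL); (FL, 3, NULL); (HP, 20, NULL); (SG, 2, NULL); (TH, 19, Gizmo); (NULL, 12, NULL)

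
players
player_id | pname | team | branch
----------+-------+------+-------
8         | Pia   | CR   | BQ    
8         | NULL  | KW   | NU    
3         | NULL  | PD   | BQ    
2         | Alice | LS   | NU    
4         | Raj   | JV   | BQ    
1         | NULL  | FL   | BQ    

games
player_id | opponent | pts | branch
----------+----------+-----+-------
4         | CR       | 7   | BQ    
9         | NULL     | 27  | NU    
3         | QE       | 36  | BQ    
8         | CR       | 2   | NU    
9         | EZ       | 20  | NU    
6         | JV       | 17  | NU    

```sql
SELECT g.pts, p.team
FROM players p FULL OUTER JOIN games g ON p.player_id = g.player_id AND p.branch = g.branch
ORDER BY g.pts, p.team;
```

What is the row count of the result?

FULL OUTER JOIN keeps every row from both sides; unmatched rows get NULL for the other side's columns.
Matching on p.player_id = g.player_id AND p.branch = g.branch.
- p (player_id=8, branch=BQ) has no partner → padded with NULL.
- p (player_id=8, branch=NU) pairs with 1 row(s) of g.
- p (player_id=3, branch=BQ) pairs with 1 row(s) of g.
- p (player_id=2, branch=NU) has no partner → padded with NULL.
- p (player_id=4, branch=BQ) pairs with 1 row(s) of g.
- p (player_id=1, branch=BQ) has no partner → padded with NULL.
- plus 3 unmatched g row(s), each kept with NULL p columns.
Total: 3 matched + 6 padded = 9 rows.

9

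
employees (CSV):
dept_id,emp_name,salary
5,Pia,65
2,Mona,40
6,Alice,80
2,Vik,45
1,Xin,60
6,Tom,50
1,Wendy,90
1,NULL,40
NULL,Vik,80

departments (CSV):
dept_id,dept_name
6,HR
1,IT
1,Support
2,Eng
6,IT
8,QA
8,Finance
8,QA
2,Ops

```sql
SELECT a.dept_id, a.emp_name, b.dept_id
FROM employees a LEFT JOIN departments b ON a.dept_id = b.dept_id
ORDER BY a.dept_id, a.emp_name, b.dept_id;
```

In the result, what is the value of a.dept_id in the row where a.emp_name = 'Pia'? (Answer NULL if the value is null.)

LEFT JOIN keeps every row from `employees`; unmatched rows get NULL for `departments`'s columns.
Matching on a.dept_id = b.dept_id. A NULL in a compared column never satisfies the condition.
- dept_id=5: no b row matches, row kept with b columns NULL.
- dept_id=2: 2 matching b row(s), so 2 row(s) emitted.
- dept_id=6: 2 matching b row(s), so 2 row(s) emitted.
- dept_id=2: 2 matching b row(s), so 2 row(s) emitted.
- dept_id=1: 2 matching b row(s), so 2 row(s) emitted.
- dept_id=6: 2 matching b row(s), so 2 row(s) emitted.
- dept_id=1: 2 matching b row(s), so 2 row(s) emitted.
- dept_id=1: 2 matching b row(s), so 2 row(s) emitted.
- dept_id=NULL: no b row matches, row kept with b columns NULL.

5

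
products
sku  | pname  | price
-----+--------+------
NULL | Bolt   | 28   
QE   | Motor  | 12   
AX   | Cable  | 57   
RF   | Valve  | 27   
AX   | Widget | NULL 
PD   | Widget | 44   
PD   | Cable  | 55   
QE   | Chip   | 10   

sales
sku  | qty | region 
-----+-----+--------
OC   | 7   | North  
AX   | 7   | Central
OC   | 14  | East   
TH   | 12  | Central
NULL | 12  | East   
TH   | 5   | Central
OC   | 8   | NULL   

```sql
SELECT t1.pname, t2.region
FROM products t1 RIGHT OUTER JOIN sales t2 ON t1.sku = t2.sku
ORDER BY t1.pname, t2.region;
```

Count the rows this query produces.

RIGHT JOIN keeps every row from `sales`; unmatched rows get NULL for `products`'s columns.
Matching on t1.sku = t2.sku. A NULL in a compared column never satisfies the condition.
- t1 row (sku=NULL): no match.
- t1 row (sku=QE): no match.
- t1 row (sku=AX): matches 1 t2 row(s) → 1 output row(s).
- t1 row (sku=RF): no match.
- t1 row (sku=AX): matches 1 t2 row(s) → 1 output row(s).
- t1 row (sku=PD): no match.
- t1 row (sku=PD): no match.
- t1 row (sku=QE): no match.
- 6 t2 row(s) had no t1 match → kept, t1 columns NULL.
Total: 2 matched + 6 padded = 8 rows.

8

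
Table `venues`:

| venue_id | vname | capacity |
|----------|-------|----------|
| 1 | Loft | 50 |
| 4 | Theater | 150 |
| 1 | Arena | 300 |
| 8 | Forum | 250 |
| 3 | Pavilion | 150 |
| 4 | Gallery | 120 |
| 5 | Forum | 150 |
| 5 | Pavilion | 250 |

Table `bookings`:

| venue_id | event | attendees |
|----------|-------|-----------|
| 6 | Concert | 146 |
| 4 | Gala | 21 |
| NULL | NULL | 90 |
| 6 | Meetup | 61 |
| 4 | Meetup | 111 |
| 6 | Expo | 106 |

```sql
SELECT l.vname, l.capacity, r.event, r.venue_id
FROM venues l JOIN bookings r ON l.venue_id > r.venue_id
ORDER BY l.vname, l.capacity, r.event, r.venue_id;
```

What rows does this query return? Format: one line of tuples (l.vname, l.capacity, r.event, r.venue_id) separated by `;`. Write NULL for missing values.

(Forum, 150, Gala, 4); (Forum, 150, Meetup, 4); (Forum, 250, Concert, 6); (Forum, 250, Expo, 6); (Forum, 250, Gala, 4); (Forum, 250, Meetup, 4); (Forum, 250, Meetup, 6); (Pavilion, 250, Gala, 4); (Pavilion, 250, Meetup, 4)

INNER JOIN keeps only pairs where the ON condition holds.
Matching on l.venue_id > r.venue_id. A NULL in a compared column never satisfies the condition.
- venue_id=1: no matching r row, dropped.
- venue_id=4: no matching r row, dropped.
- venue_id=1: no matching r row, dropped.
- venue_id=8: 5 matching r row(s), so 5 row(s) emitted.
- venue_id=3: no matching r row, dropped.
- venue_id=4: no matching r row, dropped.
- venue_id=5: 2 matching r row(s), so 2 row(s) emitted.
- venue_id=5: 2 matching r row(s), so 2 row(s) emitted.
After projecting and ordering:
l.vname | l.capacity | r.event | r.venue_id
Forum | 150 | Gala | 4
Forum | 150 | Meetup | 4
Forum | 250 | Concert | 6
Forum | 250 | Expo | 6
Forum | 250 | Gala | 4
Forum | 250 | Meetup | 4
Forum | 250 | Meetup | 6
Pavilion | 250 | Gala | 4
Pavilion | 250 | Meetup | 4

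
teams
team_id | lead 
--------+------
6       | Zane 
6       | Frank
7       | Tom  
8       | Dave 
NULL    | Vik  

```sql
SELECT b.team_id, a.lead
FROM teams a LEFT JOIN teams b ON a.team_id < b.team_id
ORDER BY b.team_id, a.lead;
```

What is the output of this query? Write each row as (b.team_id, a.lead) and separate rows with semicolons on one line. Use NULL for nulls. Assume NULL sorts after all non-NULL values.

(7, Frank); (7, Zane); (8, Frank); (8, Tom); (8, Zane); (NULL, Dave); (NULL, Vik)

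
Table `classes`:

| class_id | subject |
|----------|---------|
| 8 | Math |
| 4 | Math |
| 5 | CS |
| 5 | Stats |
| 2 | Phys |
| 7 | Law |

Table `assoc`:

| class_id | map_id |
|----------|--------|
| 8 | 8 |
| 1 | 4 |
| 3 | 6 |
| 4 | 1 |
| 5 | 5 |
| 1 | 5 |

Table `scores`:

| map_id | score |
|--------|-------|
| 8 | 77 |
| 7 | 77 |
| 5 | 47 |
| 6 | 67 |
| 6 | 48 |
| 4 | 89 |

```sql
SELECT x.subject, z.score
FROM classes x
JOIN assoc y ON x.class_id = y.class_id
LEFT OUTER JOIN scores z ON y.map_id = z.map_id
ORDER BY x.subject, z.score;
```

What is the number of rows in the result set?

Joins associate left-to-right: classes INNER JOIN assoc on class_id gives 4 intermediate row(s).
Then LEFT JOIN `scores z` on map_id: each of those 4 rows is kept; rows whose y.map_id has no match in z get NULL for z's columns.
Result: 4 row(s).

4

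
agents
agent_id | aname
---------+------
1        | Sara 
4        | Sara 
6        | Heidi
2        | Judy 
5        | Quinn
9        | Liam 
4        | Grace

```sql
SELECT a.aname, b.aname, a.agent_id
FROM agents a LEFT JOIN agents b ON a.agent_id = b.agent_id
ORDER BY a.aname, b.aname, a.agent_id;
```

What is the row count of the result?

9

LEFT JOIN keeps every row from `agents a`; unmatched rows get NULL for `agents b`'s columns.
Matching on a.agent_id = b.agent_id.
- a row (agent_id=1): matches 1 b row(s) → 1 output row(s).
- a row (agent_id=4): matches 2 b row(s) → 2 output row(s).
- a row (agent_id=6): matches 1 b row(s) → 1 output row(s).
- a row (agent_id=2): matches 1 b row(s) → 1 output row(s).
- a row (agent_id=5): matches 1 b row(s) → 1 output row(s).
- a row (agent_id=9): matches 1 b row(s) → 1 output row(s).
- a row (agent_id=4): matches 2 b row(s) → 2 output row(s).
Total: 9 rows.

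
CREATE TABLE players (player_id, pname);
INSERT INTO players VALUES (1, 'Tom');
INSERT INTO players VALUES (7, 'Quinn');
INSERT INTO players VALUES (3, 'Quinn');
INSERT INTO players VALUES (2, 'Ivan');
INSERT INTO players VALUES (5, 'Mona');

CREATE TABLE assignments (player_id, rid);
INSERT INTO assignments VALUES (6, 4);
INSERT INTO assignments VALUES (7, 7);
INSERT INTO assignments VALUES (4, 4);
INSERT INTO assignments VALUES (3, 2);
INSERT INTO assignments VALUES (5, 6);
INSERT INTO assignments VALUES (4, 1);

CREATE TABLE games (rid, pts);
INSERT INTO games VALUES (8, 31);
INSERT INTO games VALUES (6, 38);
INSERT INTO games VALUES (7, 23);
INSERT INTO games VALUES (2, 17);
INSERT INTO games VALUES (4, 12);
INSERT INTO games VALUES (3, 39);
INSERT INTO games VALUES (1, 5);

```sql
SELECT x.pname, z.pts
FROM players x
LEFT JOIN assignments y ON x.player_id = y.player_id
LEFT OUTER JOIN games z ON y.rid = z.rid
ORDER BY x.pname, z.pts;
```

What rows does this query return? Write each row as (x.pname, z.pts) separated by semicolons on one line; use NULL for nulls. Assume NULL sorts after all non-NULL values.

Joins associate left-to-right: players LEFT JOIN assignments on player_id gives 5 intermediate row(s).
Then LEFT JOIN `games z` on rid: each of those 5 rows is kept; rows whose y.rid has no match in z get NULL for z's columns.

(Ivan, NULL); (Mona, 38); (Quinn, 17); (Quinn, 23); (Tom, NULL)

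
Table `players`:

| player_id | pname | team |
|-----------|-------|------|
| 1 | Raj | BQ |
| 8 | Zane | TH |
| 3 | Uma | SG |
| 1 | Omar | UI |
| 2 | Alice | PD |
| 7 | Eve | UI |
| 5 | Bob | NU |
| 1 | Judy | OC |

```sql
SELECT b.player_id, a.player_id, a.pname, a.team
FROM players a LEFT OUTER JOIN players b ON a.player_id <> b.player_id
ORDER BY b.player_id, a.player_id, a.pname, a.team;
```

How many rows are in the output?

LEFT JOIN keeps every row from `players a`; unmatched rows get NULL for `players b`'s columns.
Matching on a.player_id <> b.player_id.
Matched pairs: 50; unmatched a rows kept: 0.
Total: 50 rows.

50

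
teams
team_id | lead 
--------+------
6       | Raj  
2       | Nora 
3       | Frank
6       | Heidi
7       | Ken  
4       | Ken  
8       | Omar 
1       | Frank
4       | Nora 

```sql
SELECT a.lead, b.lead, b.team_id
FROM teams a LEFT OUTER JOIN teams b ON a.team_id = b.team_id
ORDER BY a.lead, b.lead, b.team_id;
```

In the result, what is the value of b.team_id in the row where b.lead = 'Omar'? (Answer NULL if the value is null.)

8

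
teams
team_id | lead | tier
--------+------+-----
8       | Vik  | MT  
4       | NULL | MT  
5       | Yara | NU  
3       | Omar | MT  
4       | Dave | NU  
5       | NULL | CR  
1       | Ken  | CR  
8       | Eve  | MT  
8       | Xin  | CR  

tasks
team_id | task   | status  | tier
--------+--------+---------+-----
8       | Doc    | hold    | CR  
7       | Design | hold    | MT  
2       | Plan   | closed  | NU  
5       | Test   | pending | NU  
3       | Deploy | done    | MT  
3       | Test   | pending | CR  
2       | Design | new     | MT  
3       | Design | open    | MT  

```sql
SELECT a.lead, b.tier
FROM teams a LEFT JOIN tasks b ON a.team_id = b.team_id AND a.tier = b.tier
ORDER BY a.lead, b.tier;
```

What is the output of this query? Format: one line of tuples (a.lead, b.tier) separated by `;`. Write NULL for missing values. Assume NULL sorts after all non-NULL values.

(Dave, NULL); (Eve, NULL); (Ken, NULL); (Omar, MT); (Omar, MT); (Vik, NULL); (Xin, CR); (Yara, NU); (NULL, NULL); (NULL, NULL)

LEFT JOIN keeps every row from `teams`; unmatched rows get NULL for `tasks`'s columns.
Matching on a.team_id = b.team_id AND a.tier = b.tier.
Matched pairs: 4; unmatched a rows kept: 6.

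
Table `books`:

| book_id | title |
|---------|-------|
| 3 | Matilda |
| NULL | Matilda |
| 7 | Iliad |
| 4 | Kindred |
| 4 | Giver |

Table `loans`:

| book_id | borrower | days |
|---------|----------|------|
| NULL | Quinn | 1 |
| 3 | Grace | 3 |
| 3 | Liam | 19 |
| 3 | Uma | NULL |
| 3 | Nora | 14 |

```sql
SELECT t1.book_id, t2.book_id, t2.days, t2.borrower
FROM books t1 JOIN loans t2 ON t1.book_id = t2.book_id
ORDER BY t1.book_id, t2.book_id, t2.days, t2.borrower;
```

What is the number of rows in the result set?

4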